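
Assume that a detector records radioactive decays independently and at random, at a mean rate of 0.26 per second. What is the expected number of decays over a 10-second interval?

2.6

E[N] = λt = 0.26 × 10 = 2.6 (a 10-second interval = 10 seconds).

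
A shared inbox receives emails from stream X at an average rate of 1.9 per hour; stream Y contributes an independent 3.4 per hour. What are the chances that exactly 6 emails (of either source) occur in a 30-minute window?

0.0340

Independent Poisson processes superpose: combined rate λ = 1.9 + 3.4 = 5.3 per hour.
Over the interval, μ = 5.3 × 0.5 = 2.65 (a 30-minute window = 0.5 hours).
P(N = 6) = e^(−2.65) · 2.65^6/6! ≈ 0.0340.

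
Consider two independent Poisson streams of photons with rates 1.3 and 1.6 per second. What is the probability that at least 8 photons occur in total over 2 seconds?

0.2290

Independent Poisson processes superpose: combined rate λ = 1.3 + 1.6 = 2.9 per second.
Over the interval, μ = 2.9 × 2 = 5.8 (2 seconds).
P(N ≥ 8) = 1 − P(N ≤ 7) ≈ 0.2290.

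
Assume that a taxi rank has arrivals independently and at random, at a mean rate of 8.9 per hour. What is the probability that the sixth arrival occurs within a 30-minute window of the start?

0.2886

Over the interval, μ = 8.9 × 0.5 = 4.45 (a 30-minute window = 0.5 hours).
The sixth arrival falls in the interval iff at least 6 events occur there: P(S_6 ≤ t) = P(N ≥ 6) = 1 − P(N ≤ 5) ≈ 0.2886.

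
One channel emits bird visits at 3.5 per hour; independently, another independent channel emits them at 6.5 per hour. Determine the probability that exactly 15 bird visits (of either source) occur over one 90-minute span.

Independent Poisson processes superpose: combined rate λ = 3.5 + 6.5 = 10 per hour.
Over the interval, μ = 10 × 1.5 = 15 (a 90-minute span = 1.5 hours).
P(N = 15) = e^(−15) · 15^15/15! ≈ 0.1024.

0.1024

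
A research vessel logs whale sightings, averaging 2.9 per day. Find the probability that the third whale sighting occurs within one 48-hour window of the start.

0.9285

Over the interval, μ = 2.9 × 2 = 5.8 (a 48-hour window = 2 days).
The third arrival falls in the interval iff at least 3 events occur there: P(S_3 ≤ t) = P(N ≥ 3) = 1 − P(N ≤ 2) ≈ 0.9285.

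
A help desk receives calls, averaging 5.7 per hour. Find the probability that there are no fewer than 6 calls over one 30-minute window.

Over the interval, μ = 5.7 × 0.5 = 2.85 (a 30-minute window = 0.5 hours).
P(N ≥ 6) = 1 − P(N ≤ 5) = 1 − Σ_{j=0}^{5} e^(−μ) μ^j/j! ≈ 0.0696.

0.0696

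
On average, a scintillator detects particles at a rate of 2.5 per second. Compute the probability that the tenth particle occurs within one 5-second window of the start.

0.7986

Over the interval, μ = 2.5 × 5 = 12.5 (a 5-second window = 5 seconds).
The tenth arrival falls in the interval iff at least 10 events occur there: P(S_10 ≤ t) = P(N ≥ 10) = 1 − P(N ≤ 9) ≈ 0.7986.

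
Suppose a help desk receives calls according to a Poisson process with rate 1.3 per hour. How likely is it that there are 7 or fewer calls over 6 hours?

Over the interval, μ = 1.3 × 6 = 7.8 (6 hours).
P(N ≤ 7) = Σ_{j=0}^{7} e^(−μ) μ^j/j! ≈ 0.4812.

0.4812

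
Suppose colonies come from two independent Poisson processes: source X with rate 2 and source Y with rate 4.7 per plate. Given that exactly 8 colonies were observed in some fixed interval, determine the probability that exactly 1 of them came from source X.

Given the total, each event is independently from source X with probability p = λ_X/(λ_X+λ_Y) = 2/6.7 ≈ 0.2985.
So K ~ Binomial(8, 2/6.7): P(K = 1) = C(8,1) · (2/6.7)^1 · (4.7/6.7)^7 ≈ 0.1996.

0.1996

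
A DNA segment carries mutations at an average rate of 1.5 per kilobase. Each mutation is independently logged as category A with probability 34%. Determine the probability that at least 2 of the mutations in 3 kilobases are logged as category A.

0.4522

Thinning: the mutations that are logged as category A themselves form a Poisson process with rate 0.34 × 1.5 = 0.51 per kilobase.
Over the interval, μ = 0.51 × 3 = 1.53 (3 kilobases).
P(N ≥ 2) = 1 − P(N ≤ 1) ≈ 0.4522.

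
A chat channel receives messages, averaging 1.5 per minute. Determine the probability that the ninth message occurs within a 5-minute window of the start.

0.3380

Over the interval, μ = 1.5 × 5 = 7.5 (a 5-minute window = 5 minutes).
The ninth arrival falls in the interval iff at least 9 events occur there: P(S_9 ≤ t) = P(N ≥ 9) = 1 − P(N ≤ 8) ≈ 0.3380.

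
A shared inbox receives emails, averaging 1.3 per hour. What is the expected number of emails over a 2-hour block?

2.6

E[N] = λt = 1.3 × 2 = 2.6 (a 2-hour block = 2 hours).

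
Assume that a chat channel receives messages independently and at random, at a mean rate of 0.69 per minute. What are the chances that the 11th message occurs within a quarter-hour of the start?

Over the interval, μ = 0.69 × 15 = 10.35 (a quarter-hour = 15 minutes).
The 11th arrival falls in the interval iff at least 11 events occur there: P(S_11 ≤ t) = P(N ≥ 11) = 1 − P(N ≤ 10) ≈ 0.4607.

0.4607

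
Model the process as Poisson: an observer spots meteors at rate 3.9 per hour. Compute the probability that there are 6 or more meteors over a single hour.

0.1994

With mean μ = 3.9 per hour,
P(N ≥ 6) = 1 − P(N ≤ 5) = 1 − Σ_{j=0}^{5} e^(−μ) μ^j/j! ≈ 0.1994.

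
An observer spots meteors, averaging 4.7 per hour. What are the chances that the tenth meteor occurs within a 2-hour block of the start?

Over the interval, μ = 4.7 × 2 = 9.4 (a 2-hour block = 2 hours).
The tenth arrival falls in the interval iff at least 10 events occur there: P(S_10 ≤ t) = P(N ≥ 10) = 1 − P(N ≤ 9) ≈ 0.4651.

0.4651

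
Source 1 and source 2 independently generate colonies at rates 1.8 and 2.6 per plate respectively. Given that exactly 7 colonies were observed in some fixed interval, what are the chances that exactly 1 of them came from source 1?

0.1219

Given the total, each event is independently from source 1 with probability p = λ_1/(λ_1+λ_2) = 1.8/4.4 ≈ 0.4091.
So K ~ Binomial(7, 1.8/4.4): P(K = 1) = C(7,1) · (1.8/4.4)^1 · (2.6/4.4)^6 ≈ 0.1219.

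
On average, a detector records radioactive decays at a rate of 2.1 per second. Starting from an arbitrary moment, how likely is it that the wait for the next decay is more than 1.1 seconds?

The wait for the next event is exponential with rate λ = 2.1 per second.
P(T > 1.1) = e^(−λt) = e^(−2.1 × 1.1) = e^(−2.31) ≈ 0.0993.

0.0993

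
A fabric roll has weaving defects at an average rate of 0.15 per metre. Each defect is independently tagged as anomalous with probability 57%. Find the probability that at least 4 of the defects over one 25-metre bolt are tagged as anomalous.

0.1685

Thinning: the defects that are tagged as anomalous themselves form a Poisson process with rate 0.57 × 0.15 = 0.0855 per metre.
Over the interval, μ = 0.0855 × 25 = 2.1375 (a 25-metre bolt = 25 metres).
P(N ≥ 4) = 1 − P(N ≤ 3) ≈ 0.1685.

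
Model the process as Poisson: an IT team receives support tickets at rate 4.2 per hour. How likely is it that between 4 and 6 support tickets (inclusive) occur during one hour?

0.4721

With mean μ = 4.2 per hour,
P(4 ≤ N ≤ 6) = Σ_{j=4}^{6} e^(−4.2) · 4.2^j/j! ≈ 0.4721.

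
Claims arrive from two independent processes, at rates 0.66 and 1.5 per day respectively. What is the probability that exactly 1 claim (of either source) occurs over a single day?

Independent Poisson processes superpose: combined rate λ = 0.66 + 1.5 = 2.16 per day.
So μ = 2.16.
P(N = 1) = e^(−2.16) · 2.16^1/1! ≈ 0.2491.

0.2491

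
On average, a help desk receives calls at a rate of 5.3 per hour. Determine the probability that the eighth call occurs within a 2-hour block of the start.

0.8290

Over the interval, μ = 5.3 × 2 = 10.6 (a 2-hour block = 2 hours).
The eighth arrival falls in the interval iff at least 8 events occur there: P(S_8 ≤ t) = P(N ≥ 8) = 1 − P(N ≤ 7) ≈ 0.8290.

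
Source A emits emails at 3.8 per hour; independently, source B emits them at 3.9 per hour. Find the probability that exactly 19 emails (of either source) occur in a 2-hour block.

0.0616

Independent Poisson processes superpose: combined rate λ = 3.8 + 3.9 = 7.7 per hour.
Over the interval, μ = 7.7 × 2 = 15.4 (a 2-hour block = 2 hours).
P(N = 19) = e^(−15.4) · 15.4^19/19! ≈ 0.0616.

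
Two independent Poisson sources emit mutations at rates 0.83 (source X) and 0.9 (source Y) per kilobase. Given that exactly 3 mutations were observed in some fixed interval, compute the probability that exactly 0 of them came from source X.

Given the total, each event is independently from source X with probability p = λ_X/(λ_X+λ_Y) = 0.83/1.73 ≈ 0.4798.
So K ~ Binomial(3, 0.83/1.73): P(K = 0) = C(3,0) · (0.83/1.73)^0 · (0.9/1.73)^3 ≈ 0.1408.

0.1408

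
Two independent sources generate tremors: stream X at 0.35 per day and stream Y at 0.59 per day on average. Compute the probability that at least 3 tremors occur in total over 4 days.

0.7246

Independent Poisson processes superpose: combined rate λ = 0.35 + 0.59 = 0.94 per day.
Over the interval, μ = 0.94 × 4 = 3.76 (4 days).
P(N ≥ 3) = 1 − P(N ≤ 2) ≈ 0.7246.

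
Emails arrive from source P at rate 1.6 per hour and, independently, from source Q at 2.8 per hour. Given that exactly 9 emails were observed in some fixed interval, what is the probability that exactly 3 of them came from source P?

Given the total, each event is independently from source P with probability p = λ_P/(λ_P+λ_Q) = 1.6/4.4 ≈ 0.3636.
So K ~ Binomial(9, 1.6/4.4): P(K = 3) = C(9,3) · (1.6/4.4)^3 · (2.8/4.4)^6 ≈ 0.2682.

0.2682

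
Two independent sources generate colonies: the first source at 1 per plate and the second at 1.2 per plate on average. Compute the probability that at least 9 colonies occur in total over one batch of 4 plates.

Independent Poisson processes superpose: combined rate λ = 1 + 1.2 = 2.2 per plate.
Over the interval, μ = 2.2 × 4 = 8.8 (a batch of 4 plates = 4 plates).
P(N ≥ 9) = 1 − P(N ≤ 8) ≈ 0.5177.

0.5177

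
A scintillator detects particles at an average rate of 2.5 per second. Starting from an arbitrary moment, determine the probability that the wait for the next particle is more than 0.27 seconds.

The wait for the next event is exponential with rate λ = 2.5 per second.
P(T > 0.27) = e^(−λt) = e^(−2.5 × 0.27) = e^(−0.675) ≈ 0.5092.

0.5092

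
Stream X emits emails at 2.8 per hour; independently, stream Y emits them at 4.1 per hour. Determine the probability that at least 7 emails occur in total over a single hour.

0.5353

Independent Poisson processes superpose: combined rate λ = 2.8 + 4.1 = 6.9 per hour.
So μ = 6.9.
P(N ≥ 7) = 1 − P(N ≤ 6) ≈ 0.5353.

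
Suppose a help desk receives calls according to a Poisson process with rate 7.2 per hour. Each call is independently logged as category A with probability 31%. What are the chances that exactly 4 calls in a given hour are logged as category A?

0.1110

Thinning: the calls that are logged as category A themselves form a Poisson process with rate 0.31 × 7.2 = 2.232 per hour.
So μ = 2.232.
P(N = 4) = e^(−2.232) · 2.232^4/4! ≈ 0.1110.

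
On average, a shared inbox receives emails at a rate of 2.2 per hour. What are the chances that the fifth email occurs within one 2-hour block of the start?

0.4488

Over the interval, μ = 2.2 × 2 = 4.4 (a 2-hour block = 2 hours).
The fifth arrival falls in the interval iff at least 5 events occur there: P(S_5 ≤ t) = P(N ≥ 5) = 1 − P(N ≤ 4) ≈ 0.4488.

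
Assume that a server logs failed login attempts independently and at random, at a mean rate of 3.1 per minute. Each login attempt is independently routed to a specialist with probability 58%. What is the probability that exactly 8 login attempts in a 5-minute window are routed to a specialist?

0.1319

Thinning: the login attempts that are routed to a specialist themselves form a Poisson process with rate 0.58 × 3.1 = 1.798 per minute.
Over the interval, μ = 1.798 × 5 = 8.99 (a 5-minute window = 5 minutes).
P(N = 8) = e^(−8.99) · 8.99^8/8! ≈ 0.1319.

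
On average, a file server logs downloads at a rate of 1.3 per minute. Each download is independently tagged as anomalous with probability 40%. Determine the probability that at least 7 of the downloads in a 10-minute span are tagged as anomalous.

Thinning: the downloads that are tagged as anomalous themselves form a Poisson process with rate 0.4 × 1.3 = 0.52 per minute.
Over the interval, μ = 0.52 × 10 = 5.2 (a 10-minute span = 10 minutes).
P(N ≥ 7) = 1 − P(N ≤ 6) ≈ 0.2676.

0.2676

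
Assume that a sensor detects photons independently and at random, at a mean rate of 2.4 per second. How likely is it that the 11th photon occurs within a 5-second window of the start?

0.6528

Over the interval, μ = 2.4 × 5 = 12 (a 5-second window = 5 seconds).
The 11th arrival falls in the interval iff at least 11 events occur there: P(S_11 ≤ t) = P(N ≥ 11) = 1 − P(N ≤ 10) ≈ 0.6528.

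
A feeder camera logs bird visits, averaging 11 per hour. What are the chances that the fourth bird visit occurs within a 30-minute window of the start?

0.7983

Over the interval, μ = 11 × 0.5 = 5.5 (a 30-minute window = 0.5 hours).
The fourth arrival falls in the interval iff at least 4 events occur there: P(S_4 ≤ t) = P(N ≥ 4) = 1 − P(N ≤ 3) ≈ 0.7983.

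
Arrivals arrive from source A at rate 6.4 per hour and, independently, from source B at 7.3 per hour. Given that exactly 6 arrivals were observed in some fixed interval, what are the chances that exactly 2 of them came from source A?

Given the total, each event is independently from source A with probability p = λ_A/(λ_A+λ_B) = 6.4/13.7 ≈ 0.4672.
So K ~ Binomial(6, 6.4/13.7): P(K = 2) = C(6,2) · (6.4/13.7)^2 · (7.3/13.7)^4 ≈ 0.2639.

0.2639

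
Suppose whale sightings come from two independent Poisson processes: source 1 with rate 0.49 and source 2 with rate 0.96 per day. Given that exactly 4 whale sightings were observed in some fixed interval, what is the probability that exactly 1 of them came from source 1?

Given the total, each event is independently from source 1 with probability p = λ_1/(λ_1+λ_2) = 0.49/1.45 ≈ 0.3379.
So K ~ Binomial(4, 0.49/1.45): P(K = 1) = C(4,1) · (0.49/1.45)^1 · (0.96/1.45)^3 ≈ 0.3923.

0.3923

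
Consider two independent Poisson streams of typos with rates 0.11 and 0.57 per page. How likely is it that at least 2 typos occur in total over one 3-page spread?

0.6047

Independent Poisson processes superpose: combined rate λ = 0.11 + 0.57 = 0.68 per page.
Over the interval, μ = 0.68 × 3 = 2.04 (a 3-page spread = 3 pages).
P(N ≥ 2) = 1 − P(N ≤ 1) ≈ 0.6047.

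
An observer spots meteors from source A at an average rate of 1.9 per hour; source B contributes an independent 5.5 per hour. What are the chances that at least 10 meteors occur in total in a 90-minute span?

Independent Poisson processes superpose: combined rate λ = 1.9 + 5.5 = 7.4 per hour.
Over the interval, μ = 7.4 × 1.5 = 11.1 (a 90-minute span = 1.5 hours).
P(N ≥ 10) = 1 − P(N ≤ 9) ≈ 0.6702.

0.6702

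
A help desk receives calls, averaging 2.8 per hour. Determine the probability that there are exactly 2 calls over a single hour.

With mean μ = 2.8 per hour,
P(N = 2) = e^(−μ) μ^2/2! = e^(−2.8) · 2.8^2/2 ≈ 0.2384.

0.2384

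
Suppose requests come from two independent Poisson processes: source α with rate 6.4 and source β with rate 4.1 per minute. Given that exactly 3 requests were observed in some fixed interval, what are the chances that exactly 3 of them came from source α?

Given the total, each event is independently from source α with probability p = λ_α/(λ_α+λ_β) = 6.4/10.5 ≈ 0.6095.
So K ~ Binomial(3, 6.4/10.5): P(K = 3) = C(3,3) · (6.4/10.5)^3 · (4.1/10.5)^0 ≈ 0.2264.

0.2264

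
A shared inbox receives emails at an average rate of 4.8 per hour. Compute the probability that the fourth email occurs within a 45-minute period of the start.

Over the interval, μ = 4.8 × 0.75 = 3.6 (a 45-minute period = 0.75 hours).
The fourth arrival falls in the interval iff at least 4 events occur there: P(S_4 ≤ t) = P(N ≥ 4) = 1 − P(N ≤ 3) ≈ 0.4848.

0.4848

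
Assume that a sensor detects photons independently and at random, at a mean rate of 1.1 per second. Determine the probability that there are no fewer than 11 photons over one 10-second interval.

0.5401

Over the interval, μ = 1.1 × 10 = 11 (a 10-second interval = 10 seconds).
P(N ≥ 11) = 1 − P(N ≤ 10) = 1 − Σ_{j=0}^{10} e^(−μ) μ^j/j! ≈ 0.5401.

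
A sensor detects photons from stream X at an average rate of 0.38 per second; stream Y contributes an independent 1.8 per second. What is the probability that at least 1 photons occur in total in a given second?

Independent Poisson processes superpose: combined rate λ = 0.38 + 1.8 = 2.18 per second.
So μ = 2.18.
P(N ≥ 1) = 1 − P(N ≤ 0) ≈ 0.8870.

0.8870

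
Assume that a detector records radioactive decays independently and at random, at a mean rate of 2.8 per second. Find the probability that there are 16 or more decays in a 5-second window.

0.3306

Over the interval, μ = 2.8 × 5 = 14 (a 5-second window = 5 seconds).
P(N ≥ 16) = 1 − P(N ≤ 15) = 1 − Σ_{j=0}^{15} e^(−μ) μ^j/j! ≈ 0.3306.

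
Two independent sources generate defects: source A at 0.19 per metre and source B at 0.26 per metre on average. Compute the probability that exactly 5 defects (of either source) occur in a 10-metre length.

0.1708

Independent Poisson processes superpose: combined rate λ = 0.19 + 0.26 = 0.45 per metre.
Over the interval, μ = 0.45 × 10 = 4.5 (a 10-metre length = 10 metres).
P(N = 5) = e^(−4.5) · 4.5^5/5! ≈ 0.1708.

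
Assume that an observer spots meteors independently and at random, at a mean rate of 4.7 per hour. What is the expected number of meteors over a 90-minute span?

E[N] = λt = 4.7 × 1.5 = 7.05 (a 90-minute span = 1.5 hours).

7.05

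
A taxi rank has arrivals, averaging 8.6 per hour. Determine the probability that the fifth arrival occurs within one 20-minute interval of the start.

0.1629

Over the interval, μ = 8.6 × 1/3 ≈ 2.86667 (a 20-minute interval = 1/3 hours).
The fifth arrival falls in the interval iff at least 5 events occur there: P(S_5 ≤ t) = P(N ≥ 5) = 1 − P(N ≤ 4) ≈ 0.1629.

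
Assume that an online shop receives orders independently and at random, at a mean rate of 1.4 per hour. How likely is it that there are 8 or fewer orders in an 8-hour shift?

Over the interval, μ = 1.4 × 8 = 11.2 (an 8-hour shift = 8 hours).
P(N ≤ 8) = Σ_{j=0}^{8} e^(−μ) μ^j/j! ≈ 0.2147.

0.2147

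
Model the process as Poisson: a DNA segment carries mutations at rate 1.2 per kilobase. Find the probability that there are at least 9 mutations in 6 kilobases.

Over the interval, μ = 1.2 × 6 = 7.2 (6 kilobases).
P(N ≥ 9) = 1 − P(N ≤ 8) = 1 − Σ_{j=0}^{8} e^(−μ) μ^j/j! ≈ 0.2973.

0.2973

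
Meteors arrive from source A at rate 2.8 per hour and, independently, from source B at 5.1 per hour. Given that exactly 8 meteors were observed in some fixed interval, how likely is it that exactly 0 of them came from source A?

Given the total, each event is independently from source A with probability p = λ_A/(λ_A+λ_B) = 2.8/7.9 ≈ 0.3544.
So K ~ Binomial(8, 2.8/7.9): P(K = 0) = C(8,0) · (2.8/7.9)^0 · (5.1/7.9)^8 ≈ 0.0302.

0.0302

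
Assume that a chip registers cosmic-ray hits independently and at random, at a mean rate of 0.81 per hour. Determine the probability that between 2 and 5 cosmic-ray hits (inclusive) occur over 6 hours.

Over the interval, μ = 0.81 × 6 = 4.86 (6 hours).
P(2 ≤ N ≤ 5) = Σ_{j=2}^{5} e^(−4.86) · 4.86^j/j! ≈ 0.5951.

0.5951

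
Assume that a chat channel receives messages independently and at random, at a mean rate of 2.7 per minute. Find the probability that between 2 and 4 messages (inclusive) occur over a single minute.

With mean μ = 2.7 per minute,
P(2 ≤ N ≤ 4) = Σ_{j=2}^{4} e^(−2.7) · 2.7^j/j! ≈ 0.6142.

0.6142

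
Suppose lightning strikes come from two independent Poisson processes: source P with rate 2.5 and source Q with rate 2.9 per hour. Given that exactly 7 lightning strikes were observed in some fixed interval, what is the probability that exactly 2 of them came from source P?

0.2011

Given the total, each event is independently from source P with probability p = λ_P/(λ_P+λ_Q) = 2.5/5.4 ≈ 0.4630.
So K ~ Binomial(7, 2.5/5.4): P(K = 2) = C(7,2) · (2.5/5.4)^2 · (2.9/5.4)^5 ≈ 0.2011.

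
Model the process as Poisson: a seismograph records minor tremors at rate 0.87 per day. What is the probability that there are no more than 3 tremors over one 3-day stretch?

0.7338

Over the interval, μ = 0.87 × 3 = 2.61 (a 3-day stretch = 3 days).
P(N ≤ 3) = Σ_{j=0}^{3} e^(−μ) μ^j/j! ≈ 0.7338.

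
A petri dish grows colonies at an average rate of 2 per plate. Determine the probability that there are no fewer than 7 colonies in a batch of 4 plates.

0.6866

Over the interval, μ = 2 × 4 = 8 (a batch of 4 plates = 4 plates).
P(N ≥ 7) = 1 − P(N ≤ 6) = 1 − Σ_{j=0}^{6} e^(−μ) μ^j/j! ≈ 0.6866.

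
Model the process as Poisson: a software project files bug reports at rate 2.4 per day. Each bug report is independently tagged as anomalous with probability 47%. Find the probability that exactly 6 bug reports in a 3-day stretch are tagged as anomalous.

Thinning: the bug reports that are tagged as anomalous themselves form a Poisson process with rate 0.47 × 2.4 = 1.128 per day.
Over the interval, μ = 1.128 × 3 = 3.384 (a 3-day stretch = 3 days).
P(N = 6) = e^(−3.384) · 3.384^6/6! ≈ 0.0707.

0.0707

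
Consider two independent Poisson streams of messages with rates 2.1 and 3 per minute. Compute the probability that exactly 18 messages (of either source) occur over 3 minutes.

0.0747

Independent Poisson processes superpose: combined rate λ = 2.1 + 3 = 5.1 per minute.
Over the interval, μ = 5.1 × 3 = 15.3 (3 minutes).
P(N = 18) = e^(−15.3) · 15.3^18/18! ≈ 0.0747.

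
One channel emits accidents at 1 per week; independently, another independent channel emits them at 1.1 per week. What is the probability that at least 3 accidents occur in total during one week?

Independent Poisson processes superpose: combined rate λ = 1 + 1.1 = 2.1 per week.
So μ = 2.1.
P(N ≥ 3) = 1 − P(N ≤ 2) ≈ 0.3504.

0.3504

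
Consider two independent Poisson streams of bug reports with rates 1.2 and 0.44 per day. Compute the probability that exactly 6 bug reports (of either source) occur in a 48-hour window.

Independent Poisson processes superpose: combined rate λ = 1.2 + 0.44 = 1.64 per day.
Over the interval, μ = 1.64 × 2 = 3.28 (a 48-hour window = 2 days).
P(N = 6) = e^(−3.28) · 3.28^6/6! ≈ 0.0651.

0.0651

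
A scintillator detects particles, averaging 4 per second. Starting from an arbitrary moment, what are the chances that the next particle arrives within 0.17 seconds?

0.4934

Inter-arrival times are exponential with rate λ = 4 per second.
P(T ≤ 0.17) = 1 − e^(−λt) = 1 − e^(−4 × 0.17) = 1 − e^(−0.68) ≈ 0.4934.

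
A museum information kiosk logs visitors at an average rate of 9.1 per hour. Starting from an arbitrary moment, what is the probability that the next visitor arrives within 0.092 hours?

0.5671

Inter-arrival times are exponential with rate λ = 9.1 per hour.
P(T ≤ 0.092) = 1 − e^(−λt) = 1 − e^(−9.1 × 0.092) = 1 − e^(−0.8372) ≈ 0.5671.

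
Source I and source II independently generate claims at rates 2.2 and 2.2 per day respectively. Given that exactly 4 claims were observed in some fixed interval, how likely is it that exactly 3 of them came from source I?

0.2500

Given the total, each event is independently from source I with probability p = λ_I/(λ_I+λ_II) = 2.2/4.4 = 0.5000.
So K ~ Binomial(4, 2.2/4.4): P(K = 3) = C(4,3) · (2.2/4.4)^3 · (2.2/4.4)^1 ≈ 0.2500.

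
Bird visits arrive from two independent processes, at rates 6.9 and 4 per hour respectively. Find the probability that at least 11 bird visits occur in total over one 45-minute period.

Independent Poisson processes superpose: combined rate λ = 6.9 + 4 = 10.9 per hour.
Over the interval, μ = 10.9 × 0.75 = 8.175 (a 45-minute period = 0.75 hours).
P(N ≥ 11) = 1 − P(N ≤ 10) ≈ 0.2019.

0.2019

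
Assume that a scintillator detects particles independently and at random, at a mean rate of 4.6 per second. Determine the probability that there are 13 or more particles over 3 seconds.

Over the interval, μ = 4.6 × 3 = 13.8 (3 seconds).
P(N ≥ 13) = 1 − P(N ≤ 12) = 1 − Σ_{j=0}^{12} e^(−μ) μ^j/j! ≈ 0.6216.

0.6216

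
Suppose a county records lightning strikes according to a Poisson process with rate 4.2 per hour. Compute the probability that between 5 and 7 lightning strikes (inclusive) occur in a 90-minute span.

Over the interval, μ = 4.2 × 1.5 = 6.3 (a 90-minute span = 1.5 hours).
P(5 ≤ N ≤ 7) = Σ_{j=5}^{7} e^(−6.3) · 6.3^j/j! ≈ 0.4548.

0.4548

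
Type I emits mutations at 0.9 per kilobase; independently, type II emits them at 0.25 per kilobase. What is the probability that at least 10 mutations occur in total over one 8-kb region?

0.4389

Independent Poisson processes superpose: combined rate λ = 0.9 + 0.25 = 1.15 per kilobase.
Over the interval, μ = 1.15 × 8 = 9.2 (an 8-kb region = 8 kilobases).
P(N ≥ 10) = 1 − P(N ≤ 9) ≈ 0.4389.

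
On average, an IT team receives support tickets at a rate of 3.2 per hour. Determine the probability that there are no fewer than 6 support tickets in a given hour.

0.1054

With mean μ = 3.2 per hour,
P(N ≥ 6) = 1 − P(N ≤ 5) = 1 − Σ_{j=0}^{5} e^(−μ) μ^j/j! ≈ 0.1054.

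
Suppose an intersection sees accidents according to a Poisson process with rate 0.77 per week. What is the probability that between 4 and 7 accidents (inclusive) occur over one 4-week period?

0.3570

Over the interval, μ = 0.77 × 4 = 3.08 (a 4-week period = 4 weeks).
P(4 ≤ N ≤ 7) = Σ_{j=4}^{7} e^(−3.08) · 3.08^j/j! ≈ 0.3570.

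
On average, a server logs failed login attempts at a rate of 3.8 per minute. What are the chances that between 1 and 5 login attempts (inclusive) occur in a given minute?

With mean μ = 3.8 per minute,
P(1 ≤ N ≤ 5) = Σ_{j=1}^{5} e^(−3.8) · 3.8^j/j! ≈ 0.7932.

0.7932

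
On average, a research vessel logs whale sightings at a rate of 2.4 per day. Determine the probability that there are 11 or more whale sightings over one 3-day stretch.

Over the interval, μ = 2.4 × 3 = 7.2 (a 3-day stretch = 3 days).
P(N ≥ 11) = 1 − P(N ≤ 10) = 1 − Σ_{j=0}^{10} e^(−μ) μ^j/j! ≈ 0.1133.

0.1133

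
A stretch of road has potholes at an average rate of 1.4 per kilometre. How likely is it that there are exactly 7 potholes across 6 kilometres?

Over the interval, μ = 1.4 × 6 = 8.4 (6 kilometres).
P(N = 7) = e^(−μ) μ^7/7! = e^(−8.4) · 8.4^7/5040 ≈ 0.1317.

0.1317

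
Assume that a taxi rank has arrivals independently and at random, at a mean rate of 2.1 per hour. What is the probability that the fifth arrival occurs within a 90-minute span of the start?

Over the interval, μ = 2.1 × 1.5 = 3.15 (a 90-minute span = 1.5 hours).
The fifth arrival falls in the interval iff at least 5 events occur there: P(S_5 ≤ t) = P(N ≥ 5) = 1 − P(N ≤ 4) ≈ 0.2105.

0.2105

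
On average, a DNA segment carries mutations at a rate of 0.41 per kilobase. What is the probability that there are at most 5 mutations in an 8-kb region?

0.8853

Over the interval, μ = 0.41 × 8 = 3.28 (an 8-kb region = 8 kilobases).
P(N ≤ 5) = Σ_{j=0}^{5} e^(−μ) μ^j/j! ≈ 0.8853.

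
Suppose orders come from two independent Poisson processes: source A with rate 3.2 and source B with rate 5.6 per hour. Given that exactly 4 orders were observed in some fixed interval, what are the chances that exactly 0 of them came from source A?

0.1640

Given the total, each event is independently from source A with probability p = λ_A/(λ_A+λ_B) = 3.2/8.8 ≈ 0.3636.
So K ~ Binomial(4, 3.2/8.8): P(K = 0) = C(4,0) · (3.2/8.8)^0 · (5.6/8.8)^4 ≈ 0.1640.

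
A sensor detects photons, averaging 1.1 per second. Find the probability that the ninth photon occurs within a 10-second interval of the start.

Over the interval, μ = 1.1 × 10 = 11 (a 10-second interval = 10 seconds).
The ninth arrival falls in the interval iff at least 9 events occur there: P(S_9 ≤ t) = P(N ≥ 9) = 1 − P(N ≤ 8) ≈ 0.7680.

0.7680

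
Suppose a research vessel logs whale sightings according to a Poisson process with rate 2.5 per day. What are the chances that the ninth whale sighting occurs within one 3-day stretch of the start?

Over the interval, μ = 2.5 × 3 = 7.5 (a 3-day stretch = 3 days).
The ninth arrival falls in the interval iff at least 9 events occur there: P(S_9 ≤ t) = P(N ≥ 9) = 1 − P(N ≤ 8) ≈ 0.3380.

0.3380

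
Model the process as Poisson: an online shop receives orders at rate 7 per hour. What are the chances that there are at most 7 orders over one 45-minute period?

0.8392

Over the interval, μ = 7 × 0.75 = 5.25 (a 45-minute period = 0.75 hours).
P(N ≤ 7) = Σ_{j=0}^{7} e^(−μ) μ^j/j! ≈ 0.8392.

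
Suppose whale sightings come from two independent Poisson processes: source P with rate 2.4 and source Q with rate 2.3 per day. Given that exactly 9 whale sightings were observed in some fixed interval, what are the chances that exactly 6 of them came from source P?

Given the total, each event is independently from source P with probability p = λ_P/(λ_P+λ_Q) = 2.4/4.7 ≈ 0.5106.
So K ~ Binomial(9, 2.4/4.7): P(K = 6) = C(9,6) · (2.4/4.7)^6 · (2.3/4.7)^3 ≈ 0.1745.

0.1745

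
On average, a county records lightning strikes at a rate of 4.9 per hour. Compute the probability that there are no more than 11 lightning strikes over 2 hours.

Over the interval, μ = 4.9 × 2 = 9.8 (2 hours).
P(N ≤ 11) = Σ_{j=0}^{11} e^(−μ) μ^j/j! ≈ 0.7193.

0.7193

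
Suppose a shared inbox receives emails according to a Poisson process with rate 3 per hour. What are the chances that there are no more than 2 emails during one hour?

With mean μ = 3 per hour,
P(N ≤ 2) = Σ_{j=0}^{2} e^(−μ) μ^j/j! ≈ 0.4232.

0.4232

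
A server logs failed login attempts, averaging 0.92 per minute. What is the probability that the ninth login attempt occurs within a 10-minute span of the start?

0.5704

Over the interval, μ = 0.92 × 10 = 9.2 (a 10-minute span = 10 minutes).
The ninth arrival falls in the interval iff at least 9 events occur there: P(S_9 ≤ t) = P(N ≥ 9) = 1 − P(N ≤ 8) ≈ 0.5704.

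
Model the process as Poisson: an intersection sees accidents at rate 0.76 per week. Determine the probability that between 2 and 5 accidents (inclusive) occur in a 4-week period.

0.7187

Over the interval, μ = 0.76 × 4 = 3.04 (a 4-week period = 4 weeks).
P(2 ≤ N ≤ 5) = Σ_{j=2}^{5} e^(−3.04) · 3.04^j/j! ≈ 0.7187.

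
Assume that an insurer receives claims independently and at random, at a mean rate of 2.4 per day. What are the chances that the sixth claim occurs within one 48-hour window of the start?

Over the interval, μ = 2.4 × 2 = 4.8 (a 48-hour window = 2 days).
The sixth arrival falls in the interval iff at least 6 events occur there: P(S_6 ≤ t) = P(N ≥ 6) = 1 − P(N ≤ 5) ≈ 0.3490.

0.3490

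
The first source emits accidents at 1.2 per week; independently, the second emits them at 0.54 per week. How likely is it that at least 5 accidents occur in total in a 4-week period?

0.8233

Independent Poisson processes superpose: combined rate λ = 1.2 + 0.54 = 1.74 per week.
Over the interval, μ = 1.74 × 4 = 6.96 (a 4-week period = 4 weeks).
P(N ≥ 5) = 1 − P(N ≤ 4) ≈ 0.8233.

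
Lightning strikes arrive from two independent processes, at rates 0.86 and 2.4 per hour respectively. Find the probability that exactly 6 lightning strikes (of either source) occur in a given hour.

Independent Poisson processes superpose: combined rate λ = 0.86 + 2.4 = 3.26 per hour.
So μ = 3.26.
P(N = 6) = e^(−3.26) · 3.26^6/6! ≈ 0.0640.

0.0640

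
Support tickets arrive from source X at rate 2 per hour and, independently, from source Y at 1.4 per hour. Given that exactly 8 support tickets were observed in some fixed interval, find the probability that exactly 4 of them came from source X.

0.2409

Given the total, each event is independently from source X with probability p = λ_X/(λ_X+λ_Y) = 2/3.4 ≈ 0.5882.
So K ~ Binomial(8, 2/3.4): P(K = 4) = C(8,4) · (2/3.4)^4 · (1.4/3.4)^4 ≈ 0.2409.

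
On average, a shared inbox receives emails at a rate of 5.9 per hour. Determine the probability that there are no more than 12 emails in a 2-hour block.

Over the interval, μ = 5.9 × 2 = 11.8 (a 2-hour block = 2 hours).
P(N ≤ 12) = Σ_{j=0}^{12} e^(−μ) μ^j/j! ≈ 0.5988.

0.5988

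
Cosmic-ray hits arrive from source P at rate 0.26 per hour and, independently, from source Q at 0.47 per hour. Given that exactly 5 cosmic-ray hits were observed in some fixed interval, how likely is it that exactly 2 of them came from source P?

0.3386

Given the total, each event is independently from source P with probability p = λ_P/(λ_P+λ_Q) = 0.26/0.73 ≈ 0.3562.
So K ~ Binomial(5, 0.26/0.73): P(K = 2) = C(5,2) · (0.26/0.73)^2 · (0.47/0.73)^3 ≈ 0.3386.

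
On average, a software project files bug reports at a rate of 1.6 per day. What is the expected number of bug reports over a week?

11.2

E[N] = λt = 1.6 × 7 = 11.2 (a week = 7 days).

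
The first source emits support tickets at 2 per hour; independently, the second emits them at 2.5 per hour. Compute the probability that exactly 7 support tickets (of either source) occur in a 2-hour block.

0.1171

Independent Poisson processes superpose: combined rate λ = 2 + 2.5 = 4.5 per hour.
Over the interval, μ = 4.5 × 2 = 9 (a 2-hour block = 2 hours).
P(N = 7) = e^(−9) · 9^7/7! ≈ 0.1171.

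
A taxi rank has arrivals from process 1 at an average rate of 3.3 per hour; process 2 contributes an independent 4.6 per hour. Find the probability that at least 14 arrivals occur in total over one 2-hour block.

0.7089

Independent Poisson processes superpose: combined rate λ = 3.3 + 4.6 = 7.9 per hour.
Over the interval, μ = 7.9 × 2 = 15.8 (a 2-hour block = 2 hours).
P(N ≥ 14) = 1 − P(N ≤ 13) ≈ 0.7089.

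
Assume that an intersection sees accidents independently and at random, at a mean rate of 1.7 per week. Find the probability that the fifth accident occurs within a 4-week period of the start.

Over the interval, μ = 1.7 × 4 = 6.8 (a 4-week period = 4 weeks).
The fifth arrival falls in the interval iff at least 5 events occur there: P(S_5 ≤ t) = P(N ≥ 5) = 1 − P(N ≤ 4) ≈ 0.8080.

0.8080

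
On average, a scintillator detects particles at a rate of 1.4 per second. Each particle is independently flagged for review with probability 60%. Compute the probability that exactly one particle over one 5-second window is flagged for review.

0.0630

Thinning: the particles that are flagged for review themselves form a Poisson process with rate 0.6 × 1.4 = 0.84 per second.
Over the interval, μ = 0.84 × 5 = 4.2 (a 5-second window = 5 seconds).
P(N = 1) = e^(−4.2) · 4.2^1/1! ≈ 0.0630.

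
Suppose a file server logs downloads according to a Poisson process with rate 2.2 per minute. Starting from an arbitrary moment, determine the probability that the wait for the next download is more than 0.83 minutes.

The wait for the next event is exponential with rate λ = 2.2 per minute.
P(T > 0.83) = e^(−λt) = e^(−2.2 × 0.83) = e^(−1.826) ≈ 0.1611.

0.1611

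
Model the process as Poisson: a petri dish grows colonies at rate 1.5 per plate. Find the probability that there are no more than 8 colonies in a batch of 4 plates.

0.8472

Over the interval, μ = 1.5 × 4 = 6 (a batch of 4 plates = 4 plates).
P(N ≤ 8) = Σ_{j=0}^{8} e^(−μ) μ^j/j! ≈ 0.8472.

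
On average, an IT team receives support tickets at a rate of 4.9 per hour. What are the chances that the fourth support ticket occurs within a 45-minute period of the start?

Over the interval, μ = 4.9 × 0.75 = 3.675 (a 45-minute period = 0.75 hours).
The fourth arrival falls in the interval iff at least 4 events occur there: P(S_4 ≤ t) = P(N ≥ 4) = 1 − P(N ≤ 3) ≈ 0.5006.

0.5006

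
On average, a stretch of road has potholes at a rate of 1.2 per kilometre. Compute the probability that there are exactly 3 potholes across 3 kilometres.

0.2125

Over the interval, μ = 1.2 × 3 = 3.6 (3 kilometres).
P(N = 3) = e^(−μ) μ^3/3! = e^(−3.6) · 3.6^3/6 ≈ 0.2125.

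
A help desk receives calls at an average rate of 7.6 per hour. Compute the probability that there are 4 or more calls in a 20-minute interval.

Over the interval, μ = 7.6 × 1/3 ≈ 2.53333 (a 20-minute interval = 1/3 hours).
P(N ≥ 4) = 1 − P(N ≤ 3) = 1 − Σ_{j=0}^{3} e^(−μ) μ^j/j! ≈ 0.2496.

0.2496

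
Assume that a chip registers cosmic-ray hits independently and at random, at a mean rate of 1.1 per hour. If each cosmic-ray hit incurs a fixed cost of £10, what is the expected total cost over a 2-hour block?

£22

E[N] = 1.1 × 2 = 2.2 (a 2-hour block = 2 hours); E[cost] = 2.2 × £10 = £22.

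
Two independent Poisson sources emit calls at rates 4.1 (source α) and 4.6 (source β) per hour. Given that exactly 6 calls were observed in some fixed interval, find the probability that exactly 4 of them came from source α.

0.2068

Given the total, each event is independently from source α with probability p = λ_α/(λ_α+λ_β) = 4.1/8.7 ≈ 0.4713.
So K ~ Binomial(6, 4.1/8.7): P(K = 4) = C(6,4) · (4.1/8.7)^4 · (4.6/8.7)^2 ≈ 0.2068.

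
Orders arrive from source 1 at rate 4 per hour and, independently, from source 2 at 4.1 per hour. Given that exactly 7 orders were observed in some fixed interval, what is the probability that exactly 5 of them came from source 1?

Given the total, each event is independently from source 1 with probability p = λ_1/(λ_1+λ_2) = 4/8.1 ≈ 0.4938.
So K ~ Binomial(7, 4/8.1): P(K = 5) = C(7,5) · (4/8.1)^5 · (4.1/8.1)^2 ≈ 0.1580.

0.1580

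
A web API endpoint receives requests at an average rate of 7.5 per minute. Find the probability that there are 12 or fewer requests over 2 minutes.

0.2676

Over the interval, μ = 7.5 × 2 = 15 (2 minutes).
P(N ≤ 12) = Σ_{j=0}^{12} e^(−μ) μ^j/j! ≈ 0.2676.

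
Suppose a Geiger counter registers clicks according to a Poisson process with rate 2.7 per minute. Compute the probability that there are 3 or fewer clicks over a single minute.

0.7141

With mean μ = 2.7 per minute,
P(N ≤ 3) = Σ_{j=0}^{3} e^(−μ) μ^j/j! ≈ 0.7141.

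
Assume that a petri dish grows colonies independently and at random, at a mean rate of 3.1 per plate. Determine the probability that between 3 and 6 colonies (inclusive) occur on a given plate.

With mean μ = 3.1 per plate,
P(3 ≤ N ≤ 6) = Σ_{j=3}^{6} e^(−3.1) · 3.1^j/j! ≈ 0.5600.

0.5600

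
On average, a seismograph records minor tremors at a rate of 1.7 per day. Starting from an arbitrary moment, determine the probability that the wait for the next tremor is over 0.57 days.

0.3795

The wait for the next event is exponential with rate λ = 1.7 per day.
P(T > 0.57) = e^(−λt) = e^(−1.7 × 0.57) = e^(−0.969) ≈ 0.3795.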